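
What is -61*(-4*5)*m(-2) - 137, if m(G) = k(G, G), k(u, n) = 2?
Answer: 2303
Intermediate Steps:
m(G) = 2
-61*(-4*5)*m(-2) - 137 = -61*(-4*5)*2 - 137 = -(-1220)*2 - 137 = -61*(-40) - 137 = 2440 - 137 = 2303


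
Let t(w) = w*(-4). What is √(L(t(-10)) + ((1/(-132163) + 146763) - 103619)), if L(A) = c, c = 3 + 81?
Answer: √755066007688569/132163 ≈ 207.91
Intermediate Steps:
c = 84
t(w) = -4*w
L(A) = 84
√(L(t(-10)) + ((1/(-132163) + 146763) - 103619)) = √(84 + ((1/(-132163) + 146763) - 103619)) = √(84 + ((-1/132163 + 146763) - 103619)) = √(84 + (19396638368/132163 - 103619)) = √(84 + 5702040471/132163) = √(5713142163/132163) = √755066007688569/132163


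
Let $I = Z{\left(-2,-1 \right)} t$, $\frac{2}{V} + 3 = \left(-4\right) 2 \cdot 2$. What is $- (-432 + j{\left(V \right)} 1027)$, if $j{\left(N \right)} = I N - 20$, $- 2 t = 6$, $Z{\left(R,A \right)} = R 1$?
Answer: $\frac{410792}{19} \approx 21621.0$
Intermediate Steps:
$Z{\left(R,A \right)} = R$
$V = - \frac{2}{19}$ ($V = \frac{2}{-3 + \left(-4\right) 2 \cdot 2} = \frac{2}{-3 - 16} = \frac{2}{-19} = 2 \left(- \frac{1}{19}\right) = - \frac{2}{19} \approx -0.10526$)
$t = -3$ ($t = \left(- \frac{1}{2}\right) 6 = -3$)
$I = 6$ ($I = \left(-2\right) \left(-3\right) = 6$)
$j{\left(N \right)} = -20 + 6 N$ ($j{\left(N \right)} = 6 N - 20 = -20 + 6 N$)
$- (-432 + j{\left(V \right)} 1027) = - (-432 + \left(-20 + 6 \left(- \frac{2}{19}\right)\right) 1027) = - (-432 + \left(-20 - \frac{12}{19}\right) 1027) = - (-432 - \frac{402584}{19}) = \left(-1\right) \left(- \frac{410792}{19}\right) = \frac{410792}{19}$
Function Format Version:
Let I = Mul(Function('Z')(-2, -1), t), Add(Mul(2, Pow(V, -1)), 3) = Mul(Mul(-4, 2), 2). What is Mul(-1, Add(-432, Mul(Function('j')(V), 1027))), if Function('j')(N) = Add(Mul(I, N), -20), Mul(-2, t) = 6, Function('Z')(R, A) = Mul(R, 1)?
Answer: Rational(410792, 19) ≈ 21621.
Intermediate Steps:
Function('Z')(R, A) = R
V = Rational(-2, 19) (V = Mul(2, Pow(Add(-3, Mul(Mul(-4, 2), 2)), -1)) = Mul(2, Pow(Add(-3, Mul(-8, 2)), -1)) = Mul(2, Pow(Add(-3, -16), -1)) = Mul(2, Pow(-19, -1)) = Mul(2, Rational(-1, 19)) = Rational(-2, 19) ≈ -0.10526)
t = -3 (t = Mul(Rational(-1, 2), 6) = -3)
I = 6 (I = Mul(-2, -3) = 6)
Function('j')(N) = Add(-20, Mul(6, N)) (Function('j')(N) = Add(Mul(6, N), -20) = Add(-20, Mul(6, N)))
Mul(-1, Add(-432, Mul(Function('j')(V), 1027))) = Mul(-1, Add(-432, Mul(Add(-20, Mul(6, Rational(-2, 19))), 1027))) = Mul(-1, Add(-432, Mul(Add(-20, Rational(-12, 19)), 1027))) = Mul(-1, Add(-432, Mul(Rational(-392, 19), 1027))) = Mul(-1, Add(-432, Rational(-402584, 19))) = Mul(-1, Rational(-410792, 19)) = Rational(410792, 19)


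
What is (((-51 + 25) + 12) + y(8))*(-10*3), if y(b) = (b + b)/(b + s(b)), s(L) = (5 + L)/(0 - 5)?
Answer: 2980/9 ≈ 331.11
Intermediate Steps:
s(L) = -1 - L/5 (s(L) = (5 + L)/(-5) = (5 + L)*(-⅕) = -1 - L/5)
y(b) = 2*b/(-1 + 4*b/5) (y(b) = (b + b)/(b + (-1 - b/5)) = (2*b)/(-1 + 4*b/5) = 2*b/(-1 + 4*b/5))
(((-51 + 25) + 12) + y(8))*(-10*3) = (((-51 + 25) + 12) + 10*8/(-5 + 4*8))*(-10*3) = ((-26 + 12) + 10*8/(-5 + 32))*(-30) = (-14 + 10*8/27)*(-30) = (-14 + 10*8*(1/27))*(-30) = (-14 + 80/27)*(-30) = -298/27*(-30) = 2980/9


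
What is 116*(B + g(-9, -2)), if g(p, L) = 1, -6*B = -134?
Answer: 8120/3 ≈ 2706.7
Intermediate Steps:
B = 67/3 (B = -⅙*(-134) = 67/3 ≈ 22.333)
116*(B + g(-9, -2)) = 116*(67/3 + 1) = 116*(70/3) = 8120/3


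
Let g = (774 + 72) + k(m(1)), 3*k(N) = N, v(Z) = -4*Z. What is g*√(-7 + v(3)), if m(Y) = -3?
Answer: 845*I*√19 ≈ 3683.3*I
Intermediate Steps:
k(N) = N/3
g = 845 (g = (774 + 72) + (⅓)*(-3) = 846 - 1 = 845)
g*√(-7 + v(3)) = 845*√(-7 - 4*3) = 845*√(-7 - 12) = 845*√(-19) = 845*(I*√19) = 845*I*√19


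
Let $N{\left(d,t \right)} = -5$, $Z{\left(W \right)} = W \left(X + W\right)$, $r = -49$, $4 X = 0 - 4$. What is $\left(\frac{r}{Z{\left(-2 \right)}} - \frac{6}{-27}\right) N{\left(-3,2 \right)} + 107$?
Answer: $\frac{2641}{18} \approx 146.72$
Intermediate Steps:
$X = -1$ ($X = \frac{0 - 4}{4} = \frac{1}{4} \left(-4\right) = -1$)
$Z{\left(W \right)} = W \left(-1 + W\right)$
$\left(\frac{r}{Z{\left(-2 \right)}} - \frac{6}{-27}\right) N{\left(-3,2 \right)} + 107 = \left(- \frac{49}{\left(-2\right) \left(-1 - 2\right)} - \frac{6}{-27}\right) \left(-5\right) + 107 = \left(- \frac{49}{\left(-2\right) \left(-3\right)} - - \frac{2}{9}\right) \left(-5\right) + 107 = \left(- \frac{49}{6} + \frac{2}{9}\right) \left(-5\right) + 107 = \left(- \frac{143}{18}\right) \left(-5\right) + 107 = \frac{715}{18} + 107 = \frac{2641}{18}$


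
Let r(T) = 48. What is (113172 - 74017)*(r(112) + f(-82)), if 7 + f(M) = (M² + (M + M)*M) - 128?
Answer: 786428175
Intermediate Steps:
f(M) = -135 + 3*M² (f(M) = -7 + ((M² + (M + M)*M) - 128) = -7 + ((M² + (2*M)*M) - 128) = -7 + ((M² + 2*M²) - 128) = -7 + (3*M² - 128) = -7 + (-128 + 3*M²) = -135 + 3*M²)
(113172 - 74017)*(r(112) + f(-82)) = (113172 - 74017)*(48 + (-135 + 3*(-82)²)) = 39155*(48 + (-135 + 3*6724)) = 39155*(48 + (-135 + 20172)) = 39155*(48 + 20037) = 39155*20085 = 786428175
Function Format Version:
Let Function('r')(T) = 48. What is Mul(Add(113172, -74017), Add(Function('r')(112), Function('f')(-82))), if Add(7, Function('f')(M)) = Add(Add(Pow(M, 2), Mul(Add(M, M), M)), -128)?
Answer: 786428175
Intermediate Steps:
Function('f')(M) = Add(-135, Mul(3, Pow(M, 2))) (Function('f')(M) = Add(-7, Add(Add(Pow(M, 2), Mul(Add(M, M), M)), -128)) = Add(-7, Add(Add(Pow(M, 2), Mul(Mul(2, M), M)), -128)) = Add(-7, Add(Add(Pow(M, 2), Mul(2, Pow(M, 2))), -128)) = Add(-7, Add(Mul(3, Pow(M, 2)), -128)) = Add(-7, Add(-128, Mul(3, Pow(M, 2)))) = Add(-135, Mul(3, Pow(M, 2))))
Mul(Add(113172, -74017), Add(Function('r')(112), Function('f')(-82))) = Mul(Add(113172, -74017), Add(48, Add(-135, Mul(3, Pow(-82, 2))))) = Mul(39155, Add(48, Add(-135, Mul(3, 6724)))) = Mul(39155, Add(48, Add(-135, 20172))) = Mul(39155, Add(48, 20037)) = Mul(39155, 20085) = 786428175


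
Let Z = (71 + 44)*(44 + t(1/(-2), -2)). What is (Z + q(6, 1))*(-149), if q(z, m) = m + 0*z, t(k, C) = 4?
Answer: -822629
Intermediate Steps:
q(z, m) = m (q(z, m) = m + 0 = m)
Z = 5520 (Z = (71 + 44)*(44 + 4) = 115*48 = 5520)
(Z + q(6, 1))*(-149) = (5520 + 1)*(-149) = 5521*(-149) = -822629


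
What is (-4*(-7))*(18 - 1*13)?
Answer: 140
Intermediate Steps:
(-4*(-7))*(18 - 1*13) = 28*(18 - 13) = 28*5 = 140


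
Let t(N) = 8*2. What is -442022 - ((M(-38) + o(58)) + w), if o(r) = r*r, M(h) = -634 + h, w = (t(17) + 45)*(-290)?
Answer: -427024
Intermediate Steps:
t(N) = 16
w = -17690 (w = (16 + 45)*(-290) = 61*(-290) = -17690)
o(r) = r**2
-442022 - ((M(-38) + o(58)) + w) = -442022 - (((-634 - 38) + 58**2) - 17690) = -442022 - ((-672 + 3364) - 17690) = -442022 - (2692 - 17690) = -442022 - 1*(-14998) = -442022 + 14998 = -427024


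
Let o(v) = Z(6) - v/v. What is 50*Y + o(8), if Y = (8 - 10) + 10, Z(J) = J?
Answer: 405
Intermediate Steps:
o(v) = 5 (o(v) = 6 - v/v = 6 - 1*1 = 6 - 1 = 5)
Y = 8 (Y = -2 + 10 = 8)
50*Y + o(8) = 50*8 + 5 = 400 + 5 = 405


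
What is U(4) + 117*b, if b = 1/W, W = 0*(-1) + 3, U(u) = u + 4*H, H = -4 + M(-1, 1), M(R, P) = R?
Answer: 23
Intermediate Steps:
H = -5 (H = -4 - 1 = -5)
U(u) = -20 + u (U(u) = u + 4*(-5) = u - 20 = -20 + u)
W = 3 (W = 0 + 3 = 3)
b = ⅓ (b = 1/3 = ⅓ ≈ 0.33333)
U(4) + 117*b = (-20 + 4) + 117*(⅓) = -16 + 39 = 23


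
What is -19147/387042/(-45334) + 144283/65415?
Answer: 281290460931881/127531354340180 ≈ 2.2057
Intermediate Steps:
-19147/387042/(-45334) + 144283/65415 = -19147*1/387042*(-1/45334) + 144283*(1/65415) = -19147/387042*(-1/45334) + 144283/65415 = 19147/17546162028 + 144283/65415 = 281290460931881/127531354340180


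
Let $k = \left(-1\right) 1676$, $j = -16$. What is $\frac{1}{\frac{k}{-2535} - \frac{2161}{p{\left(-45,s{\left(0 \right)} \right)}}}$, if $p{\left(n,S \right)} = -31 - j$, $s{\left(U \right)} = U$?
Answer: $\frac{169}{24459} \approx 0.0069095$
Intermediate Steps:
$p{\left(n,S \right)} = -15$ ($p{\left(n,S \right)} = -31 - -16 = -31 + 16 = -15$)
$k = -1676$
$\frac{1}{\frac{k}{-2535} - \frac{2161}{p{\left(-45,s{\left(0 \right)} \right)}}} = \frac{1}{- \frac{1676}{-2535} - \frac{2161}{-15}} = \frac{1}{\left(-1676\right) \left(- \frac{1}{2535}\right) - - \frac{2161}{15}} = \frac{1}{\frac{1676}{2535} + \frac{2161}{15}} = \frac{1}{\frac{24459}{169}} = \frac{169}{24459}$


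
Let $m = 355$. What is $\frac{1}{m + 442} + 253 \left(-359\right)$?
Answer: $- \frac{72389118}{797} \approx -90827.0$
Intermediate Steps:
$\frac{1}{m + 442} + 253 \left(-359\right) = \frac{1}{355 + 442} + 253 \left(-359\right) = \frac{1}{797} - 90827 = - \frac{72389118}{797}$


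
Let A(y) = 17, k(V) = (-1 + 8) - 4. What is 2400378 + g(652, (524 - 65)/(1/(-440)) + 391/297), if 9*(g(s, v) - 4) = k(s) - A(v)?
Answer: 21603424/9 ≈ 2.4004e+6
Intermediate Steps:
k(V) = 3 (k(V) = 7 - 4 = 3)
g(s, v) = 22/9 (g(s, v) = 4 + (3 - 1*17)/9 = 4 + (3 - 17)/9 = 4 + (⅑)*(-14) = 4 - 14/9 = 22/9)
2400378 + g(652, (524 - 65)/(1/(-440)) + 391/297) = 2400378 + 22/9 = 21603424/9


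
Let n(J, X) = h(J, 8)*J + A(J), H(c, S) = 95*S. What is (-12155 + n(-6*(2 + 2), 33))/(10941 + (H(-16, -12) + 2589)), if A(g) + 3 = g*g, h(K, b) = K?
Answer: -5503/6195 ≈ -0.88830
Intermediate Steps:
A(g) = -3 + g² (A(g) = -3 + g*g = -3 + g²)
n(J, X) = -3 + 2*J² (n(J, X) = J*J + (-3 + J²) = J² + (-3 + J²) = -3 + 2*J²)
(-12155 + n(-6*(2 + 2), 33))/(10941 + (H(-16, -12) + 2589)) = (-12155 + (-3 + 2*(-6*(2 + 2))²))/(10941 + (95*(-12) + 2589)) = (-12155 + (-3 + 2*(-6*4)²))/(10941 + (-1140 + 2589)) = (-12155 + (-3 + 2*(-24)²))/(10941 + 1449) = (-12155 + (-3 + 2*576))/12390 = (-12155 + (-3 + 1152))*(1/12390) = (-12155 + 1149)*(1/12390) = -11006*1/12390 = -5503/6195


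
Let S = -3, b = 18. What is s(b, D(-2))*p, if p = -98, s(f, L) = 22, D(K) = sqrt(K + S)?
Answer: -2156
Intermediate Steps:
D(K) = sqrt(-3 + K) (D(K) = sqrt(K - 3) = sqrt(-3 + K))
s(b, D(-2))*p = 22*(-98) = -2156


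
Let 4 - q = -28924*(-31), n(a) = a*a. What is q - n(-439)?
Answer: -1089361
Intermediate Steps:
n(a) = a²
q = -896640 (q = 4 - (-28924)*(-31) = 4 - 1*896644 = 4 - 896644 = -896640)
q - n(-439) = -896640 - 1*(-439)² = -896640 - 1*192721 = -896640 - 192721 = -1089361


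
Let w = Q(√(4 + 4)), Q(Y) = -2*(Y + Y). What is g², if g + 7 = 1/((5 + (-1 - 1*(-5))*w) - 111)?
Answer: 1037549033/21104836 - 257688*√2/5276209 ≈ 49.093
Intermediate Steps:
Q(Y) = -4*Y
w = -8*√2 (w = -4*√(4 + 4) = -8*√2 ≈ -11.314)
g = -7 + 1/(-106 - 32*√2) (g = -7 + 1/((5 + (-1 - 1*(-5))*(-8*√2)) - 111) = -7 + 1/((5 + (-1 + 5)*(-8*√2)) - 111) = -7 + 1/((5 + 4*(-8*√2)) - 111) = -7 + 1/((5 - 32*√2) - 111) = -7 + 1/(-106 - 32*√2) ≈ -7.0066)
g² = (-32211/4594 + 8*√2/2297)²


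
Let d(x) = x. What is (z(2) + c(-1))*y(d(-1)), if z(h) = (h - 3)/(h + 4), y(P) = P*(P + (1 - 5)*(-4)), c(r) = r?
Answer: 35/2 ≈ 17.500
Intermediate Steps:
y(P) = P*(16 + P) (y(P) = P*(P - 4*(-4)) = P*(P + 16) = P*(16 + P))
z(h) = (-3 + h)/(4 + h)
(z(2) + c(-1))*y(d(-1)) = ((-3 + 2)/(4 + 2) - 1)*(-(16 - 1)) = (-1/6 - 1)*(-1*15) = ((1/6)*(-1) - 1)*(-15) = (-1/6 - 1)*(-15) = -7/6*(-15) = 35/2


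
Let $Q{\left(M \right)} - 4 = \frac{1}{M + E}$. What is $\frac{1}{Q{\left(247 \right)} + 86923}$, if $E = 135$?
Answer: $\frac{382}{33206115} \approx 1.1504 \cdot 10^{-5}$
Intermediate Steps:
$Q{\left(M \right)} = 4 + \frac{1}{135 + M}$ ($Q{\left(M \right)} = 4 + \frac{1}{M + 135} = 4 + \frac{1}{135 + M}$)
$\frac{1}{Q{\left(247 \right)} + 86923} = \frac{1}{\frac{541 + 4 \cdot 247}{135 + 247} + 86923} = \frac{1}{\frac{541 + 988}{382} + 86923} = \frac{1}{\frac{1}{382} \cdot 1529 + 86923} = \frac{1}{\frac{1529}{382} + 86923} = \frac{1}{\frac{33206115}{382}} = \frac{382}{33206115}$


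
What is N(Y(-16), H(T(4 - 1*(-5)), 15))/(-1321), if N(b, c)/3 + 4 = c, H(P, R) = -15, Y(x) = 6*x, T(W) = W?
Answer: 57/1321 ≈ 0.043149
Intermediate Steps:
N(b, c) = -12 + 3*c
N(Y(-16), H(T(4 - 1*(-5)), 15))/(-1321) = (-12 + 3*(-15))/(-1321) = (-12 - 45)*(-1/1321) = -57*(-1/1321) = 57/1321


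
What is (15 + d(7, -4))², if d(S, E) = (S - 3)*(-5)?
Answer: 25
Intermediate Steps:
d(S, E) = 15 - 5*S (d(S, E) = (-3 + S)*(-5) = 15 - 5*S)
(15 + d(7, -4))² = (15 + (15 - 5*7))² = (15 + (15 - 35))² = (15 - 20)² = (-5)² = 25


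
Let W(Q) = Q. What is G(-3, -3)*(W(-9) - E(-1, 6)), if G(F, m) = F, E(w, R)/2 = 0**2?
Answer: 27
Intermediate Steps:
E(w, R) = 0 (E(w, R) = 2*0**2 = 2*0 = 0)
G(-3, -3)*(W(-9) - E(-1, 6)) = -3*(-9 - 1*0) = -3*(-9 + 0) = -3*(-9) = 27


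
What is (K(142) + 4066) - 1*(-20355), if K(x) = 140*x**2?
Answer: 2847381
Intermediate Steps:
(K(142) + 4066) - 1*(-20355) = (140*142**2 + 4066) - 1*(-20355) = (140*20164 + 4066) + 20355 = (2822960 + 4066) + 20355 = 2827026 + 20355 = 2847381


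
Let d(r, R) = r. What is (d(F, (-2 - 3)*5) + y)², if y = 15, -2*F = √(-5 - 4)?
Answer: 891/4 - 45*I ≈ 222.75 - 45.0*I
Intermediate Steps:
F = -3*I/2 (F = -√(-5 - 4)/2 = -3*I/2 ≈ -1.5*I)
(d(F, (-2 - 3)*5) + y)² = (-3*I/2 + 15)² = (15 - 3*I/2)²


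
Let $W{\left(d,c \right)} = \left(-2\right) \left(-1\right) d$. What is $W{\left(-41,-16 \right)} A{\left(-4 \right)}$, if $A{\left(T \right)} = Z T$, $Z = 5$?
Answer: $1640$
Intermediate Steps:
$A{\left(T \right)} = 5 T$
$W{\left(d,c \right)} = 2 d$
$W{\left(-41,-16 \right)} A{\left(-4 \right)} = 2 \left(-41\right) 5 \left(-4\right) = \left(-82\right) \left(-20\right) = 1640$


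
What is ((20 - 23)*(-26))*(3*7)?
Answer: 1638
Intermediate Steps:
((20 - 23)*(-26))*(3*7) = -3*(-26)*21 = 78*21 = 1638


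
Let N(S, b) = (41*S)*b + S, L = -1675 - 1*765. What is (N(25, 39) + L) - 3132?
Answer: 34428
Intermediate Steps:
L = -2440 (L = -1675 - 765 = -2440)
N(S, b) = S + 41*S*b (N(S, b) = 41*S*b + S = S + 41*S*b)
(N(25, 39) + L) - 3132 = (25*(1 + 41*39) - 2440) - 3132 = (25*(1 + 1599) - 2440) - 3132 = (25*1600 - 2440) - 3132 = (40000 - 2440) - 3132 = 37560 - 3132 = 34428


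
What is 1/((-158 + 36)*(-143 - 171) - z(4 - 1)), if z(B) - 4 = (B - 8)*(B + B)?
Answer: 1/38334 ≈ 2.6086e-5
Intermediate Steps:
z(B) = 4 + 2*B*(-8 + B) (z(B) = 4 + (B - 8)*(B + B) = 4 + (-8 + B)*(2*B) = 4 + 2*B*(-8 + B))
1/((-158 + 36)*(-143 - 171) - z(4 - 1)) = 1/((-158 + 36)*(-143 - 171) - (4 - 16*(4 - 1) + 2*(4 - 1)²)) = 1/(-122*(-314) - (4 - 16*3 + 2*3²)) = 1/(38308 - (4 - 48 + 2*9)) = 1/(38308 - (4 - 48 + 18)) = 1/(38308 - 1*(-26)) = 1/(38308 + 26) = 1/38334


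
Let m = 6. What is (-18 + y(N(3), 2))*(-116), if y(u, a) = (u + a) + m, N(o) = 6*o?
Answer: -928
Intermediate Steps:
y(u, a) = 6 + a + u (y(u, a) = (u + a) + 6 = (a + u) + 6 = 6 + a + u)
(-18 + y(N(3), 2))*(-116) = (-18 + (6 + 2 + 6*3))*(-116) = (-18 + (6 + 2 + 18))*(-116) = (-18 + 26)*(-116) = 8*(-116) = -928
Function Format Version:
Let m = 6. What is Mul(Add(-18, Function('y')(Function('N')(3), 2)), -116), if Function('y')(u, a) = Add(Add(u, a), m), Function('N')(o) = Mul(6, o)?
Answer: -928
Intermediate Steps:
Function('y')(u, a) = Add(6, a, u) (Function('y')(u, a) = Add(Add(u, a), 6) = Add(Add(a, u), 6) = Add(6, a, u))
Mul(Add(-18, Function('y')(Function('N')(3), 2)), -116) = Mul(Add(-18, Add(6, 2, Mul(6, 3))), -116) = Mul(Add(-18, Add(6, 2, 18)), -116) = Mul(Add(-18, 26), -116) = Mul(8, -116) = -928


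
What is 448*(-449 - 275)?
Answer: -324352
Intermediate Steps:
448*(-449 - 275) = 448*(-724) = -324352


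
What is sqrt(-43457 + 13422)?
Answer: I*sqrt(30035) ≈ 173.31*I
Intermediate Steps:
sqrt(-43457 + 13422) = sqrt(-30035) = I*sqrt(30035)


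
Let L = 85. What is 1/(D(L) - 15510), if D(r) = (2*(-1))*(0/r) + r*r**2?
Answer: 1/598615 ≈ 1.6705e-6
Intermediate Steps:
D(r) = r**3 (D(r) = -2*0 + r**3 = 0 + r**3 = r**3)
1/(D(L) - 15510) = 1/(85**3 - 15510) = 1/(614125 - 15510) = 1/598615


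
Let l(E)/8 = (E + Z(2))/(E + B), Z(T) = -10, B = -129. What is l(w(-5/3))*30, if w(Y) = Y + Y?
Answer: 9600/397 ≈ 24.181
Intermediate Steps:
w(Y) = 2*Y
l(E) = 8*(-10 + E)/(-129 + E) (l(E) = 8*((E - 10)/(E - 129)) = 8*((-10 + E)/(-129 + E)) = 8*(-10 + E)/(-129 + E))
l(w(-5/3))*30 = (8*(-10 + 2*(-5/3))/(-129 + 2*(-5/3)))*30 = (8*(-10 - 10/3)/(-129 - 10/3))*30 = (8*(-40/3)/(-397/3))*30 = (8*(-3/397)*(-40/3))*30 = (320/397)*30 = 9600/397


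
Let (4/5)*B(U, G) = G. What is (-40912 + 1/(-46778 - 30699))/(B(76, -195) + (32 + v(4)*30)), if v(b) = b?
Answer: 12678956100/28434059 ≈ 445.91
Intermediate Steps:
B(U, G) = 5*G/4
(-40912 + 1/(-46778 - 30699))/(B(76, -195) + (32 + v(4)*30)) = (-40912 + 1/(-46778 - 30699))/((5/4)*(-195) + (32 + 4*30)) = (-40912 + 1/(-77477))/(-975/4 + (32 + 120)) = (-40912 - 1/77477)/(-975/4 + 152) = -3169739025/(77477*(-367/4)) = -3169739025/77477*(-4/367) = 12678956100/28434059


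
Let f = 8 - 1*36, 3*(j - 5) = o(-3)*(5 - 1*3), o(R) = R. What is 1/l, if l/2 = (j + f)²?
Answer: 1/1250 ≈ 0.00080000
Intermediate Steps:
j = 3 (j = 5 + (-3*(5 - 1*3))/3 = 5 + (-3*(5 - 3))/3 = 5 + (-3*2)/3 = 5 + (⅓)*(-6) = 5 - 2 = 3)
f = -28 (f = 8 - 36 = -28)
l = 1250 (l = 2*(3 - 28)² = 2*(-25)² = 2*625 = 1250)
1/l = 1/1250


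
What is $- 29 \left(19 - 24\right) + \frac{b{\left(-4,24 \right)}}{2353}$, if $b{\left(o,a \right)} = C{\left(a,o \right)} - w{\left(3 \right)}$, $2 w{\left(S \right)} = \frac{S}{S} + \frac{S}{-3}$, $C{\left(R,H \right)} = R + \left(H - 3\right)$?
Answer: $\frac{341202}{2353} \approx 145.01$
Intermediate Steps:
$C{\left(R,H \right)} = -3 + H + R$ ($C{\left(R,H \right)} = R + \left(-3 + H\right) = -3 + H + R$)
$w{\left(S \right)} = \frac{1}{2} - \frac{S}{6}$ ($w{\left(S \right)} = \frac{\frac{S}{S} + \frac{S}{-3}}{2} = \frac{1 + S \left(- \frac{1}{3}\right)}{2} = \frac{1 - \frac{S}{3}}{2} = \frac{1}{2} - \frac{S}{6}$)
$b{\left(o,a \right)} = -3 + a + o$ ($b{\left(o,a \right)} = \left(-3 + o + a\right) - \left(\frac{1}{2} - \frac{1}{2}\right) = \left(-3 + a + o\right) - \left(\frac{1}{2} - \frac{1}{2}\right) = \left(-3 + a + o\right) - 0 = \left(-3 + a + o\right) + 0 = -3 + a + o$)
$- 29 \left(19 - 24\right) + \frac{b{\left(-4,24 \right)}}{2353} = - 29 \left(19 - 24\right) + \frac{-3 + 24 - 4}{2353} = \left(-29\right) \left(-5\right) + 17 \cdot \frac{1}{2353} = 145 + \frac{17}{2353} = \frac{341202}{2353}$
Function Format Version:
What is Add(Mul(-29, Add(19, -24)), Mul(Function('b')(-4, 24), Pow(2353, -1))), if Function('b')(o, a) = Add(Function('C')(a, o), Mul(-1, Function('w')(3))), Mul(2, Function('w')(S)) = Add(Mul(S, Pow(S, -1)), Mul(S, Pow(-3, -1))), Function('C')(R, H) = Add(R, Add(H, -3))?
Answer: Rational(341202, 2353) ≈ 145.01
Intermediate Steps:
Function('C')(R, H) = Add(-3, H, R) (Function('C')(R, H) = Add(R, Add(-3, H)) = Add(-3, H, R))
Function('w')(S) = Add(Rational(1, 2), Mul(Rational(-1, 6), S)) (Function('w')(S) = Mul(Rational(1, 2), Add(Mul(S, Pow(S, -1)), Mul(S, Pow(-3, -1)))) = Mul(Rational(1, 2), Add(1, Mul(S, Rational(-1, 3)))) = Mul(Rational(1, 2), Add(1, Mul(Rational(-1, 3), S))) = Add(Rational(1, 2), Mul(Rational(-1, 6), S)))
Function('b')(o, a) = Add(-3, a, o) (Function('b')(o, a) = Add(Add(-3, o, a), Mul(-1, Add(Rational(1, 2), Mul(Rational(-1, 6), 3)))) = Add(Add(-3, a, o), Mul(-1, Add(Rational(1, 2), Rational(-1, 2)))) = Add(Add(-3, a, o), Mul(-1, 0)) = Add(Add(-3, a, o), 0) = Add(-3, a, o))
Add(Mul(-29, Add(19, -24)), Mul(Function('b')(-4, 24), Pow(2353, -1))) = Add(Mul(-29, Add(19, -24)), Mul(Add(-3, 24, -4), Pow(2353, -1))) = Add(Mul(-29, -5), Mul(17, Rational(1, 2353))) = Add(145, Rational(17, 2353)) = Rational(341202, 2353)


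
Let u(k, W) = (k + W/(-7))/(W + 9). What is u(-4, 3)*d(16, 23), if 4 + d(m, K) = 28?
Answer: -62/7 ≈ -8.8571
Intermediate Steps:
u(k, W) = (k - W/7)/(9 + W) (u(k, W) = (k + W*(-⅐))/(9 + W) = (k - W/7)/(9 + W))
d(m, K) = 24 (d(m, K) = -4 + 28 = 24)
u(-4, 3)*d(16, 23) = ((-4 - ⅐*3)/(9 + 3))*24 = ((-4 - 3/7)/12)*24 = ((1/12)*(-31/7))*24 = -31/84*24 = -62/7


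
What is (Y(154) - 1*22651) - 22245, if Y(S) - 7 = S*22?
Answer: -41501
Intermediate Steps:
Y(S) = 7 + 22*S (Y(S) = 7 + S*22 = 7 + 22*S)
(Y(154) - 1*22651) - 22245 = ((7 + 22*154) - 1*22651) - 22245 = ((7 + 3388) - 22651) - 22245 = (3395 - 22651) - 22245 = -19256 - 22245 = -41501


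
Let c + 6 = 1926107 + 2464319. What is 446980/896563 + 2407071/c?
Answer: 242383572269/231546360380 ≈ 1.0468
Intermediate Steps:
c = 4390420 (c = -6 + (1926107 + 2464319) = -6 + 4390426 = 4390420)
446980/896563 + 2407071/c = 446980/896563 + 2407071/4390420 = 242383572269/231546360380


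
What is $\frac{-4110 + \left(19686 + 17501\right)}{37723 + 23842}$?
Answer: $\frac{33077}{61565} \approx 0.53727$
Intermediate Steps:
$\frac{-4110 + \left(19686 + 17501\right)}{37723 + 23842} = \frac{-4110 + 37187}{61565} = 33077 \cdot \frac{1}{61565} = \frac{33077}{61565}$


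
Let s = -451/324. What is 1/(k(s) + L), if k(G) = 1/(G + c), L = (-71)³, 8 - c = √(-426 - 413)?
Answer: -33163583388011/11869611045709375873 - 104976*I*√839/11869611045709375873 ≈ -2.794e-6 - 2.5617e-13*I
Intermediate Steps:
s = -451/324 (s = -451*1/324 = -451/324 ≈ -1.3920)
c = 8 - I*√839 (c = 8 - √(-426 - 413) = 8 - √(-839) = 8 - I*√839 ≈ 8.0 - 28.965*I)
L = -357911
k(G) = 1/(8 + G - I*√839) (k(G) = 1/(G + (8 - I*√839)) = 1/(8 + G - I*√839))
1/(k(s) + L) = 1/(1/(8 - 451/324 - I*√839) - 357911) = 1/(1/(2141/324 - I*√839) - 357911) = 1/(-357911 + 1/(2141/324 - I*√839))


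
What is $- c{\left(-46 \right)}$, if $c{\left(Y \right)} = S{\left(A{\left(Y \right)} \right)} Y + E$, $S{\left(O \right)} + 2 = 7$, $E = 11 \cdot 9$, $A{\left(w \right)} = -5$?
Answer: $131$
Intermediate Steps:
$E = 99$
$S{\left(O \right)} = 5$ ($S{\left(O \right)} = -2 + 7 = 5$)
$c{\left(Y \right)} = 99 + 5 Y$ ($c{\left(Y \right)} = 5 Y + 99 = 99 + 5 Y$)
$- c{\left(-46 \right)} = - (99 + 5 \left(-46\right)) = - (99 - 230) = \left(-1\right) \left(-131\right) = 131$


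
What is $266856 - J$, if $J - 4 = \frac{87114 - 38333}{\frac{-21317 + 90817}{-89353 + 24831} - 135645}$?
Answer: $\frac{1167766765530781}{4376078095} \approx 2.6685 \cdot 10^{5}$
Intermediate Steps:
$J = \frac{15930588539}{4376078095}$ ($J = 4 + \frac{87114 - 38333}{\frac{-21317 + 90817}{-89353 + 24831} - 135645} = 4 + \frac{48781}{\frac{69500}{-64522} - 135645} = 4 + \frac{48781}{69500 \left(- \frac{1}{64522}\right) - 135645} = 4 + \frac{48781}{- \frac{34750}{32261} - 135645} = 4 + \frac{48781}{- \frac{4376078095}{32261}} = 4 + 48781 \left(- \frac{32261}{4376078095}\right) = 4 - \frac{1573723841}{4376078095} = \frac{15930588539}{4376078095} \approx 3.6404$)
$266856 - J = 266856 - \frac{15930588539}{4376078095} = \frac{1167766765530781}{4376078095}$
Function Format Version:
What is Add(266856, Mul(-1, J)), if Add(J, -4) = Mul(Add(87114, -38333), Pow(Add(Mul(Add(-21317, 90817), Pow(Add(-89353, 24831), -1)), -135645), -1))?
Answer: Rational(1167766765530781, 4376078095) ≈ 2.6685e+5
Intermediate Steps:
J = Rational(15930588539, 4376078095) (J = Add(4, Mul(Add(87114, -38333), Pow(Add(Mul(Add(-21317, 90817), Pow(Add(-89353, 24831), -1)), -135645), -1))) = Add(4, Mul(48781, Pow(Add(Mul(69500, Pow(-64522, -1)), -135645), -1))) = Add(4, Mul(48781, Pow(Add(Mul(69500, Rational(-1, 64522)), -135645), -1))) = Add(4, Mul(48781, Pow(Add(Rational(-34750, 32261), -135645), -1))) = Add(4, Mul(48781, Pow(Rational(-4376078095, 32261), -1))) = Add(4, Mul(48781, Rational(-32261, 4376078095))) = Add(4, Rational(-1573723841, 4376078095)) = Rational(15930588539, 4376078095) ≈ 3.6404)
Add(266856, Mul(-1, J)) = Add(266856, Mul(-1, Rational(15930588539, 4376078095))) = Add(266856, Rational(-15930588539, 4376078095)) = Rational(1167766765530781, 4376078095)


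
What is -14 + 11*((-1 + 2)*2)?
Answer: 8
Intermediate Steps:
-14 + 11*((-1 + 2)*2) = -14 + 11*(1*2) = -14 + 11*2 = -14 + 22 = 8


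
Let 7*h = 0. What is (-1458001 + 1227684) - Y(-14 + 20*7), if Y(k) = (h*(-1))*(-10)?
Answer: -230317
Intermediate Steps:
h = 0 (h = (⅐)*0 = 0)
Y(k) = 0 (Y(k) = (0*(-1))*(-10) = 0*(-10) = 0)
(-1458001 + 1227684) - Y(-14 + 20*7) = (-1458001 + 1227684) - 1*0 = -230317 + 0 = -230317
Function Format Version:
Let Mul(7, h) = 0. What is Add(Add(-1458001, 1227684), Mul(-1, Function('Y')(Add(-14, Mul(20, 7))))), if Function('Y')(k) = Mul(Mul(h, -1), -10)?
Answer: -230317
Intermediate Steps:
h = 0 (h = Mul(Rational(1, 7), 0) = 0)
Function('Y')(k) = 0 (Function('Y')(k) = Mul(Mul(0, -1), -10) = Mul(0, -10) = 0)
Add(Add(-1458001, 1227684), Mul(-1, Function('Y')(Add(-14, Mul(20, 7))))) = Add(Add(-1458001, 1227684), Mul(-1, 0)) = Add(-230317, 0) = -230317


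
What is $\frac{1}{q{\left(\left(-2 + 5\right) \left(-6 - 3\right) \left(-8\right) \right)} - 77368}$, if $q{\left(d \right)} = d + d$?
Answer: $- \frac{1}{76936} \approx -1.2998 \cdot 10^{-5}$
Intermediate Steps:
$q{\left(d \right)} = 2 d$
$\frac{1}{q{\left(\left(-2 + 5\right) \left(-6 - 3\right) \left(-8\right) \right)} - 77368} = \frac{1}{2 \left(-2 + 5\right) \left(-6 - 3\right) \left(-8\right) - 77368} = \frac{1}{2 \cdot 3 \left(-9\right) \left(-8\right) - 77368} = \frac{1}{2 \left(\left(-27\right) \left(-8\right)\right) - 77368} = \frac{1}{2 \cdot 216 - 77368} = \frac{1}{432 - 77368} = \frac{1}{-76936} = - \frac{1}{76936}$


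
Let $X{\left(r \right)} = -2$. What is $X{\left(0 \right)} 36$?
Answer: $-72$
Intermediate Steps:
$X{\left(0 \right)} 36 = \left(-2\right) 36 = -72$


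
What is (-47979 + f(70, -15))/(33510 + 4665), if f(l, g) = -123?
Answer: -16034/12725 ≈ -1.2600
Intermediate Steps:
(-47979 + f(70, -15))/(33510 + 4665) = (-47979 - 123)/(33510 + 4665) = -48102/38175 = -48102*1/38175 = -16034/12725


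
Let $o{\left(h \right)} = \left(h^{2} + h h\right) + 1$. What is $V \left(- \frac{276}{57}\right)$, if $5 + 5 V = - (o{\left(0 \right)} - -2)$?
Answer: $\frac{736}{95} \approx 7.7474$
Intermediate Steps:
$o{\left(h \right)} = 1 + 2 h^{2}$ ($o{\left(h \right)} = \left(h^{2} + h^{2}\right) + 1 = 2 h^{2} + 1 = 1 + 2 h^{2}$)
$V = - \frac{8}{5}$ ($V = -1 + \frac{\left(-1\right) \left(\left(1 + 2 \cdot 0^{2}\right) - -2\right)}{5} = -1 + \frac{\left(-1\right) \left(\left(1 + 2 \cdot 0\right) + \left(-3 + 5\right)\right)}{5} = -1 + \frac{\left(-1\right) \left(\left(1 + 0\right) + 2\right)}{5} = -1 + \frac{\left(-1\right) \left(1 + 2\right)}{5} = -1 + \frac{\left(-1\right) 3}{5} = -1 + \frac{1}{5} \left(-3\right) = -1 - \frac{3}{5} = - \frac{8}{5} \approx -1.6$)
$V \left(- \frac{276}{57}\right) = - \frac{8 \left(- \frac{276}{57}\right)}{5} = - \frac{8 \left(\left(-276\right) \frac{1}{57}\right)}{5} = \left(- \frac{8}{5}\right) \left(- \frac{92}{19}\right) = \frac{736}{95}$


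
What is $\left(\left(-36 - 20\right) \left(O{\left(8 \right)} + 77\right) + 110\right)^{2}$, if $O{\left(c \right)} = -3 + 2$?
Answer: $17189316$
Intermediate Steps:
$O{\left(c \right)} = -1$
$\left(\left(-36 - 20\right) \left(O{\left(8 \right)} + 77\right) + 110\right)^{2} = \left(\left(-36 - 20\right) \left(-1 + 77\right) + 110\right)^{2} = \left(\left(-56\right) 76 + 110\right)^{2} = \left(-4256 + 110\right)^{2} = \left(-4146\right)^{2} = 17189316$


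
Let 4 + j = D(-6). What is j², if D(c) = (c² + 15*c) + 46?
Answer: 144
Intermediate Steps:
D(c) = 46 + c² + 15*c
j = -12 (j = -4 + (46 + (-6)² + 15*(-6)) = -4 + (46 + 36 - 90) = -4 - 8 = -12)
j² = (-12)² = 144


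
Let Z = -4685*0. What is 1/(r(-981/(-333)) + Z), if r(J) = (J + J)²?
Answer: 1369/47524 ≈ 0.028807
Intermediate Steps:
Z = 0
r(J) = 4*J² (r(J) = (2*J)² = 4*J²)
1/(r(-981/(-333)) + Z) = 1/(4*(-981/(-333))² + 0) = 1/(4*(-981*(-1/333))² + 0) = 1/(4*(109/37)² + 0) = 1/(4*(11881/1369) + 0) = 1/(47524/1369 + 0) = 1/(47524/1369) = 1369/47524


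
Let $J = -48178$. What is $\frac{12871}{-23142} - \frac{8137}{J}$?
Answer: $- \frac{107948146}{278733819} \approx -0.38728$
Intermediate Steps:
$\frac{12871}{-23142} - \frac{8137}{J} = \frac{12871}{-23142} - \frac{8137}{-48178} = 12871 \left(- \frac{1}{23142}\right) - - \frac{8137}{48178} = - \frac{12871}{23142} + \frac{8137}{48178} = - \frac{107948146}{278733819}$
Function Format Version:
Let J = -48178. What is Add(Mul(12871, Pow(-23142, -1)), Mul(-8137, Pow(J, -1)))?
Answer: Rational(-107948146, 278733819) ≈ -0.38728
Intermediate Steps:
Add(Mul(12871, Pow(-23142, -1)), Mul(-8137, Pow(J, -1))) = Add(Mul(12871, Pow(-23142, -1)), Mul(-8137, Pow(-48178, -1))) = Add(Mul(12871, Rational(-1, 23142)), Mul(-8137, Rational(-1, 48178))) = Add(Rational(-12871, 23142), Rational(8137, 48178)) = Rational(-107948146, 278733819)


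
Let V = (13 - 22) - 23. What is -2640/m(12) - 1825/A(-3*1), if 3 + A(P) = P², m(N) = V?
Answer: -665/3 ≈ -221.67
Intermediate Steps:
V = -32 (V = -9 - 23 = -32)
m(N) = -32
A(P) = -3 + P²
-2640/m(12) - 1825/A(-3*1) = -2640/(-32) - 1825/(-3 + (-3*1)²) = -2640*(-1/32) - 1825/(-3 + (-3)²) = 165/2 - 1825/(-3 + 9) = 165/2 - 1825/6 = -665/3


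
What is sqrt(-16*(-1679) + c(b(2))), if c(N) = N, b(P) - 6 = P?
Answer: 2*sqrt(6718) ≈ 163.93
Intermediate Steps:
b(P) = 6 + P
sqrt(-16*(-1679) + c(b(2))) = sqrt(-16*(-1679) + (6 + 2)) = sqrt(26864 + 8) = sqrt(26872) = 2*sqrt(6718)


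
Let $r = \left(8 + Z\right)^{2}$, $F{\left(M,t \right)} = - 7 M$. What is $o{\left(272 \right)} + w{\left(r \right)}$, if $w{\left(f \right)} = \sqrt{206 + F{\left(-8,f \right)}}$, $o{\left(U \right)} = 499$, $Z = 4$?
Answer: $499 + \sqrt{262} \approx 515.19$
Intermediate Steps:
$r = 144$ ($r = \left(8 + 4\right)^{2} = 12^{2} = 144$)
$w{\left(f \right)} = \sqrt{262}$ ($w{\left(f \right)} = \sqrt{206 - -56} = \sqrt{206 + 56} = \sqrt{262}$)
$o{\left(272 \right)} + w{\left(r \right)} = 499 + \sqrt{262}$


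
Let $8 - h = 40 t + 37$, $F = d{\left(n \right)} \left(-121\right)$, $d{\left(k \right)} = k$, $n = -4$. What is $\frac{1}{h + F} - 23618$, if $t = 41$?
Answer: $- \frac{27987331}{1185} \approx -23618.0$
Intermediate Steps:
$F = 484$ ($F = \left(-4\right) \left(-121\right) = 484$)
$h = -1669$ ($h = 8 - \left(40 \cdot 41 + 37\right) = 8 - \left(1640 + 37\right) = 8 - 1677 = -1669$)
$\frac{1}{h + F} - 23618 = \frac{1}{-1669 + 484} - 23618 = \frac{1}{-1185} - 23618 = - \frac{1}{1185} - 23618 = - \frac{27987331}{1185}$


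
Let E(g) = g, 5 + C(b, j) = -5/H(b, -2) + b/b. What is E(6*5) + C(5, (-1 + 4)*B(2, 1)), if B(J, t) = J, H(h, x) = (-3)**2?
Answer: 229/9 ≈ 25.444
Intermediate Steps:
H(h, x) = 9
C(b, j) = -41/9 (C(b, j) = -5 + (-5/9 + b/b) = -5 + (-5*1/9 + 1) = -5 + (-5/9 + 1) = -5 + 4/9 = -41/9)
E(6*5) + C(5, (-1 + 4)*B(2, 1)) = 6*5 - 41/9 = 30 - 41/9 = 229/9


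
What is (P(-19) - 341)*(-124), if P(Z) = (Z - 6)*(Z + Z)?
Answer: -75516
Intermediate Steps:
P(Z) = 2*Z*(-6 + Z) (P(Z) = (-6 + Z)*(2*Z) = 2*Z*(-6 + Z))
(P(-19) - 341)*(-124) = (2*(-19)*(-6 - 19) - 341)*(-124) = (2*(-19)*(-25) - 341)*(-124) = (950 - 341)*(-124) = 609*(-124) = -75516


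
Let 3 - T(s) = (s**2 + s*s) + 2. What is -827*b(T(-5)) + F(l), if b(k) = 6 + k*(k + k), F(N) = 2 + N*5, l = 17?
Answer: -3976129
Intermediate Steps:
F(N) = 2 + 5*N
T(s) = 1 - 2*s**2 (T(s) = 3 - ((s**2 + s*s) + 2) = 3 - ((s**2 + s**2) + 2) = 3 - (2*s**2 + 2) = 3 - (2 + 2*s**2) = 3 + (-2 - 2*s**2) = 1 - 2*s**2)
b(k) = 6 + 2*k**2 (b(k) = 6 + k*(2*k) = 6 + 2*k**2)
-827*b(T(-5)) + F(l) = -827*(6 + 2*(1 - 2*(-5)**2)**2) + (2 + 5*17) = -827*(6 + 2*(1 - 2*25)**2) + (2 + 85) = -827*(6 + 2*(1 - 50)**2) + 87 = -827*(6 + 2*(-49)**2) + 87 = -827*(6 + 2*2401) + 87 = -827*(6 + 4802) + 87 = -827*4808 + 87 = -3976216 + 87 = -3976129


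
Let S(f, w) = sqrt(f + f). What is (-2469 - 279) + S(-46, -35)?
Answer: -2748 + 2*I*sqrt(23) ≈ -2748.0 + 9.5917*I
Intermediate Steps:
S(f, w) = sqrt(2)*sqrt(f) (S(f, w) = sqrt(2*f) = sqrt(2)*sqrt(f))
(-2469 - 279) + S(-46, -35) = (-2469 - 279) + sqrt(2)*sqrt(-46) = -2748 + sqrt(2)*(I*sqrt(46)) = -2748 + 2*I*sqrt(23)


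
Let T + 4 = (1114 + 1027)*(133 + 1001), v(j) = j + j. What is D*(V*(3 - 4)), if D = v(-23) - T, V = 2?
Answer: 4855872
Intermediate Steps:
v(j) = 2*j
T = 2427890 (T = -4 + (1114 + 1027)*(133 + 1001) = -4 + 2141*1134 = -4 + 2427894 = 2427890)
D = -2427936 (D = 2*(-23) - 1*2427890 = -46 - 2427890 = -2427936)
D*(V*(3 - 4)) = -4855872*(3 - 4) = -4855872*(-1) = -2427936*(-2) = 4855872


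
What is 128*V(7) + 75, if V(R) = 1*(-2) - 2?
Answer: -437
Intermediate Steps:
V(R) = -4 (V(R) = -2 - 2 = -4)
128*V(7) + 75 = 128*(-4) + 75 = -512 + 75 = -437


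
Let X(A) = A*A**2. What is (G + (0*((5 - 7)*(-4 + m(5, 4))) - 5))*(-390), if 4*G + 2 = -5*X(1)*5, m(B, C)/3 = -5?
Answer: 9165/2 ≈ 4582.5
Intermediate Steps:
X(A) = A**3
m(B, C) = -15 (m(B, C) = 3*(-5) = -15)
G = -27/4 (G = -1/2 + (-5*1**3*5)/4 = -1/2 + (-5*1*5)/4 = -1/2 + (-5*5)/4 = -1/2 + (1/4)*(-25) = -1/2 - 25/4 = -27/4 ≈ -6.7500)
(G + (0*((5 - 7)*(-4 + m(5, 4))) - 5))*(-390) = (-27/4 + (0*((5 - 7)*(-4 - 15)) - 5))*(-390) = (-27/4 + (0*(-2*(-19)) - 5))*(-390) = (-27/4 + (0*38 - 5))*(-390) = (-27/4 + (0 - 5))*(-390) = (-27/4 - 5)*(-390) = -47/4*(-390) = 9165/2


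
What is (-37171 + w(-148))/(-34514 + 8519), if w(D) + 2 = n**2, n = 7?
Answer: 37124/25995 ≈ 1.4281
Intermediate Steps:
w(D) = 47 (w(D) = -2 + 7**2 = -2 + 49 = 47)
(-37171 + w(-148))/(-34514 + 8519) = (-37171 + 47)/(-34514 + 8519) = -37124/(-25995) = -37124*(-1/25995) = 37124/25995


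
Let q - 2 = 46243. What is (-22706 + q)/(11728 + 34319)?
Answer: 23539/46047 ≈ 0.51120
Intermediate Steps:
q = 46245 (q = 2 + 46243 = 46245)
(-22706 + q)/(11728 + 34319) = (-22706 + 46245)/(11728 + 34319) = 23539/46047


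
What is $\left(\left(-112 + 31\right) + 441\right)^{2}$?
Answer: $129600$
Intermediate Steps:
$\left(\left(-112 + 31\right) + 441\right)^{2} = \left(-81 + 441\right)^{2} = 360^{2} = 129600$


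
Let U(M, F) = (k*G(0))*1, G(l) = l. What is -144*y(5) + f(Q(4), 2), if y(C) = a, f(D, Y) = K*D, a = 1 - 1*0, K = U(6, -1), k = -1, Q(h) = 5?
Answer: -144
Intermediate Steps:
U(M, F) = 0 (U(M, F) = -1*0*1 = 0*1 = 0)
K = 0
a = 1 (a = 1 + 0 = 1)
f(D, Y) = 0 (f(D, Y) = 0*D = 0)
y(C) = 1
-144*y(5) + f(Q(4), 2) = -144*1 + 0 = -144 + 0 = -144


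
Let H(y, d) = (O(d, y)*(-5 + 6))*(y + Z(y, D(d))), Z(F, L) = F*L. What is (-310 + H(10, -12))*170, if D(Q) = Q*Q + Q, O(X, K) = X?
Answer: -2765900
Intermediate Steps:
D(Q) = Q + Q**2 (D(Q) = Q**2 + Q = Q + Q**2)
H(y, d) = d*(y + d*y*(1 + d)) (H(y, d) = (d*(-5 + 6))*(y + y*(d*(1 + d))) = (d*1)*(y + d*y*(1 + d)) = d*(y + d*y*(1 + d)))
(-310 + H(10, -12))*170 = (-310 - 12*10*(1 - 12*(1 - 12)))*170 = (-310 - 12*10*(1 - 12*(-11)))*170 = (-310 - 12*10*(1 + 132))*170 = (-310 - 12*10*133)*170 = (-310 - 15960)*170 = -16270*170 = -2765900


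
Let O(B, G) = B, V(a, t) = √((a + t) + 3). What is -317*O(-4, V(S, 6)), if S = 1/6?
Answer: 1268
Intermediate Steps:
S = ⅙ ≈ 0.16667
V(a, t) = √(3 + a + t)
-317*O(-4, V(S, 6)) = -317*(-4) = 1268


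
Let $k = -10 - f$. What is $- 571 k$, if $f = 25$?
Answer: $19985$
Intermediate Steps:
$k = -35$ ($k = -10 - 25 = -35$)
$- 571 k = \left(-571\right) \left(-35\right) = 19985$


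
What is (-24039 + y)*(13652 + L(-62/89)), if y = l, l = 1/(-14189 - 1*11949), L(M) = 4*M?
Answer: -54520314102910/166163 ≈ -3.2811e+8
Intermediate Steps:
l = -1/26138 (l = 1/(-14189 - 11949) = 1/(-26138) = -1/26138 ≈ -3.8258e-5)
y = -1/26138 ≈ -3.8258e-5
(-24039 + y)*(13652 + L(-62/89)) = (-24039 - 1/26138)*(13652 + 4*(-62/89)) = -628331383*(13652 + 4*(-62*1/89))/26138 = -628331383*(13652 + 4*(-62/89))/26138 = -628331383*(13652 - 248/89)/26138 = -628331383/26138*1214780/89 = -54520314102910/166163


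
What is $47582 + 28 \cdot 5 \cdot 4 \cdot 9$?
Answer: $52622$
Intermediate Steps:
$47582 + 28 \cdot 5 \cdot 4 \cdot 9 = 47582 + 140 \cdot 36 = 47582 + 5040 = 52622$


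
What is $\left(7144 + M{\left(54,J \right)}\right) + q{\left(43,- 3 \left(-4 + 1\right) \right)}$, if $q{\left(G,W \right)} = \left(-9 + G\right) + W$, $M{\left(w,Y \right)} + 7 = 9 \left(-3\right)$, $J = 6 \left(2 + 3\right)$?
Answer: $7153$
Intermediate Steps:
$J = 30$ ($J = 6 \cdot 5 = 30$)
$M{\left(w,Y \right)} = -34$ ($M{\left(w,Y \right)} = -7 + 9 \left(-3\right) = -7 - 27 = -34$)
$q{\left(G,W \right)} = -9 + G + W$
$\left(7144 + M{\left(54,J \right)}\right) + q{\left(43,- 3 \left(-4 + 1\right) \right)} = \left(7144 - 34\right) - \left(-34 + 3 \left(-4 + 1\right)\right) = 7110 - -43 = 7110 + \left(-9 + 43 + 9\right) = 7110 + 43 = 7153$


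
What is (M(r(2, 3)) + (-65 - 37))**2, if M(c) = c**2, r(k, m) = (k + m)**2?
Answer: 273529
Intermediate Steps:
(M(r(2, 3)) + (-65 - 37))**2 = (((2 + 3)**2)**2 + (-65 - 37))**2 = ((5**2)**2 - 102)**2 = (25**2 - 102)**2 = (625 - 102)**2 = 523**2 = 273529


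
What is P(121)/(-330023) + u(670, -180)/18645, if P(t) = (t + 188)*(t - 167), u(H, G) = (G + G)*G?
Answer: 1443367362/410218589 ≈ 3.5185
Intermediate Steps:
u(H, G) = 2*G² (u(H, G) = (2*G)*G = 2*G²)
P(t) = (-167 + t)*(188 + t) (P(t) = (188 + t)*(-167 + t) = (-167 + t)*(188 + t))
P(121)/(-330023) + u(670, -180)/18645 = (-31396 + 121² + 21*121)/(-330023) + (2*(-180)²)/18645 = (-31396 + 14641 + 2541)*(-1/330023) + (2*32400)*(1/18645) = -14214*(-1/330023) + 64800*(1/18645) = 14214/330023 + 4320/1243 = 1443367362/410218589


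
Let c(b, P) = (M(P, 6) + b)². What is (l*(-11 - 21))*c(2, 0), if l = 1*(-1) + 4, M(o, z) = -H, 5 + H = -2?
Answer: -7776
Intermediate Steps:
H = -7 (H = -5 - 2 = -7)
M(o, z) = 7 (M(o, z) = -1*(-7) = 7)
l = 3 (l = -1 + 4 = 3)
c(b, P) = (7 + b)²
(l*(-11 - 21))*c(2, 0) = (3*(-11 - 21))*(7 + 2)² = (3*(-32))*9² = -96*81 = -7776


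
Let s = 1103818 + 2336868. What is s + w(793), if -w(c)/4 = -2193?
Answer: 3449458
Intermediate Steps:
w(c) = 8772 (w(c) = -4*(-2193) = 8772)
s = 3440686
s + w(793) = 3440686 + 8772 = 3449458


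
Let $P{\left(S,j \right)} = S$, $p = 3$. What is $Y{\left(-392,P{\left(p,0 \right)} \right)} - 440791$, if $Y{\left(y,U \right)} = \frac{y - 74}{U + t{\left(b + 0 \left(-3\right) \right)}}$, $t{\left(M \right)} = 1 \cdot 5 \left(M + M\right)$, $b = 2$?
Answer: $- \frac{10138659}{23} \approx -4.4081 \cdot 10^{5}$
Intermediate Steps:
$t{\left(M \right)} = 10 M$ ($t{\left(M \right)} = 1 \cdot 5 \cdot 2 M = 1 \cdot 10 M = 10 M$)
$Y{\left(y,U \right)} = \frac{-74 + y}{20 + U}$ ($Y{\left(y,U \right)} = \frac{y - 74}{U + 10 \left(2 + 0 \left(-3\right)\right)} = \frac{-74 + y}{U + 10 \left(2 + 0\right)} = \frac{-74 + y}{U + 10 \cdot 2} = \frac{-74 + y}{U + 20} = \frac{-74 + y}{20 + U}$)
$Y{\left(-392,P{\left(p,0 \right)} \right)} - 440791 = \frac{-74 - 392}{20 + 3} - 440791 = \frac{1}{23} \left(-466\right) - 440791 = - \frac{466}{23} - 440791 = - \frac{10138659}{23}$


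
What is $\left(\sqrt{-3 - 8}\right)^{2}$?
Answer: $-11$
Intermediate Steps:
$\left(\sqrt{-3 - 8}\right)^{2} = \left(\sqrt{-11}\right)^{2} = \left(i \sqrt{11}\right)^{2} = -11$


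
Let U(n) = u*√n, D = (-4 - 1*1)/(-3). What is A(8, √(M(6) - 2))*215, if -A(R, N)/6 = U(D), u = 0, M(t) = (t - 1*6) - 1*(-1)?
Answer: 0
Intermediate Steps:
M(t) = -5 + t (M(t) = (t - 6) + 1 = (-6 + t) + 1 = -5 + t)
D = 5/3 (D = (-4 - 1)*(-⅓) = -5*(-⅓) = 5/3 ≈ 1.6667)
U(n) = 0 (U(n) = 0*√n = 0)
A(R, N) = 0 (A(R, N) = -6*0 = 0)
A(8, √(M(6) - 2))*215 = 0*215 = 0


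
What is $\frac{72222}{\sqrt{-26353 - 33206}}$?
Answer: $- \frac{24074 i \sqrt{59559}}{19853} \approx - 295.93 i$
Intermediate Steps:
$\frac{72222}{\sqrt{-26353 - 33206}} = \frac{72222}{\sqrt{-59559}} = \frac{72222}{i \sqrt{59559}} = 72222 \left(- \frac{i \sqrt{59559}}{59559}\right) = - \frac{24074 i \sqrt{59559}}{19853}$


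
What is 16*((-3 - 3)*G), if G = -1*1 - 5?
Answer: 576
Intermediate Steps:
G = -6 (G = -1 - 5 = -6)
16*((-3 - 3)*G) = 16*((-3 - 3)*(-6)) = 16*(-6*(-6)) = 16*36 = 576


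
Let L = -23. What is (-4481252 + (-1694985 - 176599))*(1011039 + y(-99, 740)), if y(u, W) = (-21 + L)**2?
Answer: -6435264047100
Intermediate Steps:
y(u, W) = 1936 (y(u, W) = (-21 - 23)**2 = (-44)**2 = 1936)
(-4481252 + (-1694985 - 176599))*(1011039 + y(-99, 740)) = (-4481252 + (-1694985 - 176599))*(1011039 + 1936) = (-4481252 - 1871584)*1012975 = -6352836*1012975 = -6435264047100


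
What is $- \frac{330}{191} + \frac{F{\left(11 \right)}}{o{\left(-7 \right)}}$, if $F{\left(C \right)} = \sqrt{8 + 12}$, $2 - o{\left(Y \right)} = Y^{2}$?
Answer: $- \frac{330}{191} - \frac{2 \sqrt{5}}{47} \approx -1.8229$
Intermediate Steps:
$o{\left(Y \right)} = 2 - Y^{2}$
$F{\left(C \right)} = 2 \sqrt{5}$ ($F{\left(C \right)} = \sqrt{20} = 2 \sqrt{5}$)
$- \frac{330}{191} + \frac{F{\left(11 \right)}}{o{\left(-7 \right)}} = - \frac{330}{191} + \frac{2 \sqrt{5}}{2 - \left(-7\right)^{2}} = \left(-330\right) \frac{1}{191} + \frac{2 \sqrt{5}}{2 - 49} = - \frac{330}{191} + \frac{2 \sqrt{5}}{2 - 49} = - \frac{330}{191} + \frac{2 \sqrt{5}}{-47} = - \frac{330}{191} + 2 \sqrt{5} \left(- \frac{1}{47}\right) = - \frac{330}{191} - \frac{2 \sqrt{5}}{47}$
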